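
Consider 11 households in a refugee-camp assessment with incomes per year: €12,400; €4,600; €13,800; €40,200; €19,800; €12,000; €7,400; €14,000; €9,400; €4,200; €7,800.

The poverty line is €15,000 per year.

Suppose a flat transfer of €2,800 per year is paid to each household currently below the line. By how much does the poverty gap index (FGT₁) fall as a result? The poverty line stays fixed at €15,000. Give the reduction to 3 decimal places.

0.131

Before: below the line — €4,200, €4,600, €7,400, €7,800, €9,400, €12,000, €12,400, €13,800, €14,000; poverty gap index (FGT₁) = 0.29939.
After the €2,800 transfer: below the line — €7,000, €7,400, €10,200, €10,600, €12,200, €14,800; poverty gap index (FGT₁) = 0.16848.
Reduction = 0.29939 − 0.16848 = 0.131.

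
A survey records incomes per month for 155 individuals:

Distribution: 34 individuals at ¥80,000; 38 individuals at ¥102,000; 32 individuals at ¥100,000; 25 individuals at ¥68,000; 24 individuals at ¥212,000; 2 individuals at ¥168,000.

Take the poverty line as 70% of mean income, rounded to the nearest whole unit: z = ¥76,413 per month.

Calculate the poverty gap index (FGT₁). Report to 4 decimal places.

0.0178

Incomes under z: 25×¥68,000 (q = 25 of N = 155).
Normalized shortfalls: (76413−68000)/76413 = 0.1101 (×25).
Σ = 2.752477. Dividing by the full population N = 155 gives P₁ = 0.0178.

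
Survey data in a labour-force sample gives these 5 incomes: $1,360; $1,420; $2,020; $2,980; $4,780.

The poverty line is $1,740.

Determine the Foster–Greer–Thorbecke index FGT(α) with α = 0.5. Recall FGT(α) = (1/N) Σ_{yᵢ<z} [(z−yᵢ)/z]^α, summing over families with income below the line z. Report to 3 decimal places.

Below z: $1,360, $1,420 (q = 2 of N = 5).
Normalized shortfalls: (1740−1360)/1740 = 0.2184; (1740−1420)/1740 = 0.1839.
Raised to α = 0.5: 0.46732; 0.42885.
Sum = 0.896168; FGT(0.5) = 0.896168 / 5 = 0.179.

0.179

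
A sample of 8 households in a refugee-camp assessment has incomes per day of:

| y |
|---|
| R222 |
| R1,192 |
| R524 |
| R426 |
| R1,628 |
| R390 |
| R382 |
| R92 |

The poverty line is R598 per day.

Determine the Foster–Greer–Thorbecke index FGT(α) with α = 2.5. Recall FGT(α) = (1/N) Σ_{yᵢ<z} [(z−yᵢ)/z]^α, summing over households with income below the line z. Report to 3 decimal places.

Poor units: R92, R222, R382, R390, R426, R524 (q = 6 of N = 8).
Shortfall ratios: (598−92)/598 = 0.8462; (598−222)/598 = 0.6288; (598−382)/598 = 0.3612; (598−390)/598 = 0.3478; (598−426)/598 = 0.2876; (598−524)/598 = 0.1237.
Raised to α = 2.5: 0.65860; 0.31348; 0.07841; 0.07135; 0.04437; 0.00539.
Sum = 1.171606; FGT(2.5) = 1.171606 / 8 = 0.146.

0.146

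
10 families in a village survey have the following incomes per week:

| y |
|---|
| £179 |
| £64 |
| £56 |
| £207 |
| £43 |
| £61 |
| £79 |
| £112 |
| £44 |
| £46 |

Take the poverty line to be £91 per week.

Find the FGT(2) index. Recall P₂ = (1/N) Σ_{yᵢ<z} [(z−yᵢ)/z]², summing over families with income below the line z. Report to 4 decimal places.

Below z: £43, £44, £46, £56, £61, £64, £79 (q = 7 of N = 10).
Gap ratios (z−y)/z: (91−43)/91 = 0.5275; (91−44)/91 = 0.5165; (91−46)/91 = 0.4945; (91−56)/91 = 0.3846; (91−61)/91 = 0.3297; (91−64)/91 = 0.2967; (91−79)/91 = 0.1319.
Squared: 0.2782; 0.2668; 0.2445; 0.1479; 0.1087; 0.0880; 0.0174.
Sum = 1.151552; P₂ = 1.151552 / 10 = 0.1152.

0.1152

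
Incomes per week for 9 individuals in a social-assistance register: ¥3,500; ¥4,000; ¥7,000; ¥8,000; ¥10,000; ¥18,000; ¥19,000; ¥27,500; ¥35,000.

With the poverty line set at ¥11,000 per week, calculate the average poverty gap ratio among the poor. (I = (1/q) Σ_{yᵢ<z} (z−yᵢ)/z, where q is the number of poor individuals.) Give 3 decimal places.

0.409

Below z: ¥3,500, ¥4,000, ¥7,000, ¥8,000, ¥10,000 (q = 5 of N = 9).
Shortfall ratios (z−y)/z: 0.6818, 0.6364, 0.3636, 0.2727, 0.0909; sum = 2.045455.
The income-gap ratio divides by q (the poor only): 2.045455 / 5 = 0.409.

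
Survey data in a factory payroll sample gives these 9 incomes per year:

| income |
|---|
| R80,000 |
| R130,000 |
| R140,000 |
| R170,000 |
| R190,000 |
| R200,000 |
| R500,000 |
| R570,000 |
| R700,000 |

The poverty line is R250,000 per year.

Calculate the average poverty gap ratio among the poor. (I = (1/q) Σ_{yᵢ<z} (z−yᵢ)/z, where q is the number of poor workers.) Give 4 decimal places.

Incomes under z: R80,000, R130,000, R140,000, R170,000, R190,000, R200,000 (q = 6 of N = 9).
Relative gaps: 0.6800, 0.4800, 0.4400, 0.3200, 0.2400, 0.2000; sum = 2.360000.
I averages over the q = 6 poor units only: 2.360000 / 6 = 0.3933.

0.3933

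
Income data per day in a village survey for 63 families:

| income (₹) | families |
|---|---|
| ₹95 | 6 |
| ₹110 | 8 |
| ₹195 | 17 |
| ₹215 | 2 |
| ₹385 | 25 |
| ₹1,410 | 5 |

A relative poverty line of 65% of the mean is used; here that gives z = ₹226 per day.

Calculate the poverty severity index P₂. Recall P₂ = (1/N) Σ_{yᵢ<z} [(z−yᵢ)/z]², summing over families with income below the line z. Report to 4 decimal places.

0.0706

Incomes under z: 6×₹95, 8×₹110, 17×₹195, 2×₹215 (q = 33 of N = 63).
Normalized shortfalls: (226−95)/226 = 0.5796 (×6); (226−110)/226 = 0.5133 (×8); (226−195)/226 = 0.1372 (×17); (226−215)/226 = 0.0487 (×2).
Squared: 0.3360 (×6); 0.2635 (×8); 0.0188 (×17); 0.0024 (×2).
Sum = 4.448136; P₂ = 4.448136 / 63 = 0.0706.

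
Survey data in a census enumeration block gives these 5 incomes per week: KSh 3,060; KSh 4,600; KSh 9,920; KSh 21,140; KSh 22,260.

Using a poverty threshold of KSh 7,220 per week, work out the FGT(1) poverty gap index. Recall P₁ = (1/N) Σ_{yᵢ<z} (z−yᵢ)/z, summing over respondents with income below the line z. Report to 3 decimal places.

0.188

Poor units: KSh 3,060, KSh 4,600 (q = 2 of N = 5).
Normalized shortfalls: (7220−3060)/7220 = 0.5762; (7220−4600)/7220 = 0.3629.
Sum of shortfalls = 0.939058; P₁ averages over all N: 0.939058 / 5 = 0.188.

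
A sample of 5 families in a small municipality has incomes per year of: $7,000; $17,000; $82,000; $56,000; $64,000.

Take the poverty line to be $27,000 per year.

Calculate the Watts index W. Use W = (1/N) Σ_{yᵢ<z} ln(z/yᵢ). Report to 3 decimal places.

0.363

Below z: $7,000, $17,000 (q = 2 of N = 5).
ln(z/y) terms: ln(27000/7000) = 1.3499; ln(27000/17000) = 0.4626.
W = 1.812550 / 5 = 0.363.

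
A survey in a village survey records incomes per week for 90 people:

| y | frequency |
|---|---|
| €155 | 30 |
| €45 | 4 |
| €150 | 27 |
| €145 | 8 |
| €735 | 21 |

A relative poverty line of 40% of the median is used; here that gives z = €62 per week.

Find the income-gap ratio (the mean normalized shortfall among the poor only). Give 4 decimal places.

0.2742

Below z: 4×€45 (q = 4 of N = 90).
Shortfall ratios (z−y)/z: 0.2742 (×4); sum = 1.096774.
The income-gap ratio divides by q (the poor only): 1.096774 / 4 = 0.2742.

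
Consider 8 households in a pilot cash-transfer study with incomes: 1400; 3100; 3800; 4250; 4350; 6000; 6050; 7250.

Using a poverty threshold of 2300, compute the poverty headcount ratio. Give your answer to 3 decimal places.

0.125

1 of the 8 households have income below 2300.
H = 1/8 = 0.125.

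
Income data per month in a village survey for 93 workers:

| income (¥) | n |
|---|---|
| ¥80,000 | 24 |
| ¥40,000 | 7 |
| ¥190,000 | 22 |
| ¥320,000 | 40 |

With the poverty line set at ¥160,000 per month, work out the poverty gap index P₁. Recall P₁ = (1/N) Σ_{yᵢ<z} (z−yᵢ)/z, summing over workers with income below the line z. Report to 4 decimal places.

Poor units: 7×¥40,000, 24×¥80,000 (q = 31 of N = 93).
Shortfall ratios: (160000−40000)/160000 = 0.7500 (×7); (160000−80000)/160000 = 0.5000 (×24).
Sum of shortfalls = 17.250000; P₁ averages over all N: 17.250000 / 93 = 0.1855.

0.1855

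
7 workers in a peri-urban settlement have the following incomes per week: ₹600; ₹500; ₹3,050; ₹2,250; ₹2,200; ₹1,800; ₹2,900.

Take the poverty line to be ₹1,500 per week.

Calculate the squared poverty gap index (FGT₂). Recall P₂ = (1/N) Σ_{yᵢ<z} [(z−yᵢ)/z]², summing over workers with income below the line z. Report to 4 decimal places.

Incomes under z: ₹500, ₹600 (q = 2 of N = 7).
Shortfall ratios: (1500−500)/1500 = 0.6667; (1500−600)/1500 = 0.6000.
Squared: 0.4444; 0.3600.
Sum = 0.804444; P₂ = 0.804444 / 7 = 0.1149.

0.1149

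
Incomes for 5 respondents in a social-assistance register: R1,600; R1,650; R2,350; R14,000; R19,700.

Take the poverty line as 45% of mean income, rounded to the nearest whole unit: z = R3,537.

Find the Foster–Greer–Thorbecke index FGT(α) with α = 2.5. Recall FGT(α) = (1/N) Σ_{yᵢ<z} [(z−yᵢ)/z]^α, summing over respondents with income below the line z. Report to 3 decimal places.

0.099

Incomes under z: R1,600, R1,650, R2,350 (q = 3 of N = 5).
Relative gaps: (3537−1600)/3537 = 0.5476; (3537−1650)/3537 = 0.5335; (3537−2350)/3537 = 0.3356.
Raised to α = 2.5: 0.22194; 0.20789; 0.06524.
Sum = 0.495078; FGT(2.5) = 0.495078 / 5 = 0.099.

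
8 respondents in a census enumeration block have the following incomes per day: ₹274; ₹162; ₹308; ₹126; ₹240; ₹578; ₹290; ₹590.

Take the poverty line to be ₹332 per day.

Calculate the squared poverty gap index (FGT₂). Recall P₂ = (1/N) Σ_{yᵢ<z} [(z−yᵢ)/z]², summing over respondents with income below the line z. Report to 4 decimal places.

Below z: ₹126, ₹162, ₹240, ₹274, ₹290, ₹308 (q = 6 of N = 8).
Gap ratios (z−y)/z: (332−126)/332 = 0.6205; (332−162)/332 = 0.5120; (332−240)/332 = 0.2771; (332−274)/332 = 0.1747; (332−290)/332 = 0.1265; (332−308)/332 = 0.0723.
Squared: 0.3850; 0.2622; 0.0768; 0.0305; 0.0160; 0.0052.
Sum = 0.775729; P₂ = 0.775729 / 8 = 0.0970.

0.0970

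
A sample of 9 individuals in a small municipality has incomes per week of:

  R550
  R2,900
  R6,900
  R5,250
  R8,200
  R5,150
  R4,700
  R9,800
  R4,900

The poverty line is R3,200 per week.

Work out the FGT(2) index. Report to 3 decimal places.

0.077

Poor units: R550, R2,900 (q = 2 of N = 9).
Normalized shortfalls: (3200−550)/3200 = 0.8281; (3200−2900)/3200 = 0.0938.
Squared: 0.6858; 0.0088.
Sum = 0.694580; P₂ = 0.694580 / 9 = 0.077.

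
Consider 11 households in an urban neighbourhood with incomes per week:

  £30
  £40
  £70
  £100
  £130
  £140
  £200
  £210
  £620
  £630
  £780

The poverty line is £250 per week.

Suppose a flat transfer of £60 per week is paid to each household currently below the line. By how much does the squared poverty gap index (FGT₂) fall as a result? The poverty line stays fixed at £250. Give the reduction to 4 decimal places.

0.1473

Before: below the line — £30, £40, £70, £100, £130, £140, £200, £210; squared poverty gap index (FGT₂) = 0.258909.
After the £60 transfer: below the line — £90, £100, £130, £160, £190, £200; squared poverty gap index (FGT₂) = 0.111564.
Reduction = 0.258909 − 0.111564 = 0.1473.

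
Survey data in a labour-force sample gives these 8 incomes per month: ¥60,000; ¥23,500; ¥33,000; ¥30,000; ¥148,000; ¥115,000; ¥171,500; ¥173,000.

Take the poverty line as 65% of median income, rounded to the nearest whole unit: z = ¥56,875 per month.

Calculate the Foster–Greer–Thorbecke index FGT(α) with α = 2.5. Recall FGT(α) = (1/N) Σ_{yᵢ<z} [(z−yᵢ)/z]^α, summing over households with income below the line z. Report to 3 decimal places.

Incomes under z: ¥23,500, ¥30,000, ¥33,000 (q = 3 of N = 8).
Relative gaps: (56875−23500)/56875 = 0.5868; (56875−30000)/56875 = 0.4725; (56875−33000)/56875 = 0.4198.
Raised to α = 2.5: 0.26378; 0.15349; 0.11417.
Sum = 0.531441; FGT(2.5) = 0.531441 / 8 = 0.066.

0.066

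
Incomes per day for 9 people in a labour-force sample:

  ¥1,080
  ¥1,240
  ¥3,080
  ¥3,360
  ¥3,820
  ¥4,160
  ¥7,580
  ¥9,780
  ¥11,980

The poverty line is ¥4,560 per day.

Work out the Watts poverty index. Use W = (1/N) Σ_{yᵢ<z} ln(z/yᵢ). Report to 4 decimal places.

Incomes under z: ¥1,080, ¥1,240, ¥3,080, ¥3,360, ¥3,820, ¥4,160 (q = 6 of N = 9).
Log gaps: ln(4560/1080) = 1.4404; ln(4560/1240) = 1.3022; ln(4560/3080) = 0.3924; ln(4560/3360) = 0.3054; ln(4560/3820) = 0.1771; ln(4560/4160) = 0.0918.
W = 3.709227 / 9 = 0.4121.

0.4121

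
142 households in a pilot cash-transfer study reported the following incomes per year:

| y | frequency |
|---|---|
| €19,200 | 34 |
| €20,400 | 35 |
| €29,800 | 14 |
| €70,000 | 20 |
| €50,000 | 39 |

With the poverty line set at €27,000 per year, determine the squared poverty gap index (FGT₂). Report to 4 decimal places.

Below the line: 34×€19,200, 35×€20,400 (q = 69 of N = 142).
Gap ratios (z−y)/z: (27000−19200)/27000 = 0.2889 (×34); (27000−20400)/27000 = 0.2444 (×35).
Squared: 0.0835 (×34); 0.0598 (×35).
Sum = 4.928889; P₂ = 4.928889 / 142 = 0.0347.

0.0347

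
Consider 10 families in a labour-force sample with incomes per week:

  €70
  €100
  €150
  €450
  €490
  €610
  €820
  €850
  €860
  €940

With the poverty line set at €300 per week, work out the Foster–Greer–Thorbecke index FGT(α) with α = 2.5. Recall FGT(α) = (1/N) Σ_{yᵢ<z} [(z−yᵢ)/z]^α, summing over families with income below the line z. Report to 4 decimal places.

Poor units: €70, €100, €150 (q = 3 of N = 10).
Shortfall ratios: (300−70)/300 = 0.7667; (300−100)/300 = 0.6667; (300−150)/300 = 0.5000.
Raised to α = 2.5: 0.51466; 0.36289; 0.17678.
Sum = 1.054319; FGT(2.5) = 1.054319 / 10 = 0.1054.

0.1054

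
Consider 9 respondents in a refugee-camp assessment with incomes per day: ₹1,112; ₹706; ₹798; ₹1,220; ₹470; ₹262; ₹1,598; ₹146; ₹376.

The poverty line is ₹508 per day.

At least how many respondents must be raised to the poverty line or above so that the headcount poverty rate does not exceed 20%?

3

4 of the 9 respondents are poor, so H = 4/9 = 0.444.
A headcount ratio of at most 20% allows at most ⌊0.20 × 9⌋ = 1 poor respondents.
So at least 4 − 1 = 3 must be lifted.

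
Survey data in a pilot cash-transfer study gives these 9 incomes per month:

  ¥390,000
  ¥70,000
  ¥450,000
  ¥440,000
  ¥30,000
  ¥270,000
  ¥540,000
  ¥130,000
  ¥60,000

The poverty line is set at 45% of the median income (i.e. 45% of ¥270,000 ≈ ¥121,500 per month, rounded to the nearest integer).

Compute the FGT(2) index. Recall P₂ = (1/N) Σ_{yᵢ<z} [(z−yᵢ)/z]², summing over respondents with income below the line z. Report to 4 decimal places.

Below the line: ¥30,000, ¥60,000, ¥70,000 (q = 3 of N = 9).
Relative gaps: (121500−30000)/121500 = 0.7531; (121500−60000)/121500 = 0.5062; (121500−70000)/121500 = 0.4239.
Squared: 0.5671; 0.2562; 0.1797.
Sum = 1.003014; P₂ = 1.003014 / 9 = 0.1114.

0.1114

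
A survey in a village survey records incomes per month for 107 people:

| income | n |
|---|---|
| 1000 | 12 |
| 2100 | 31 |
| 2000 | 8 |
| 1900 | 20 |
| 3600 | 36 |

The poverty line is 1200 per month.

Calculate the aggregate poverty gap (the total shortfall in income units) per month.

2400

Poor units: 12×1000 (q = 12 of N = 107).
Individual gaps: 12×(1200−1000) = 2400.
Aggregate gap = 2400.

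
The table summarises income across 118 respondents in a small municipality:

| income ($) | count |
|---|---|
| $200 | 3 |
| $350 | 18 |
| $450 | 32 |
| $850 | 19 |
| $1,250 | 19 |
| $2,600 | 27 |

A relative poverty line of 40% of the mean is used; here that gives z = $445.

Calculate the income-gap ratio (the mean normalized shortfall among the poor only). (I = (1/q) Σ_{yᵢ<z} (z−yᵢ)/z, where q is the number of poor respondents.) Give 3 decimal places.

0.262

Incomes under z: 3×$200, 18×$350 (q = 21 of N = 118).
Shortfall ratios (z−y)/z: 0.5506 (×3), 0.2135 (×18); sum = 5.494382.
The income-gap ratio divides by q (the poor only): 5.494382 / 21 = 0.262.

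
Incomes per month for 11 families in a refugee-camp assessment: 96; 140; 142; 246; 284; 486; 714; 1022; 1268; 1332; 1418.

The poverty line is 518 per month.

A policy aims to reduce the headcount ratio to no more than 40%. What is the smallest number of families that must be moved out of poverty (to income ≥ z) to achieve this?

Currently q = 6 of N = 11 are below the line (H = 0.545).
A headcount ratio of at most 40% allows at most ⌊0.40 × 11⌋ = 4 poor families.
So at least 6 − 4 = 2 must be lifted.

2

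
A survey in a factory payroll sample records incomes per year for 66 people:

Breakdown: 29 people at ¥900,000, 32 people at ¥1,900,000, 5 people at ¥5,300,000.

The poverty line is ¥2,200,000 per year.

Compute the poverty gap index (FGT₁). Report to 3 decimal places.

0.326

Poor units: 29×¥900,000, 32×¥1,900,000 (q = 61 of N = 66).
Gap ratios (z−y)/z: (2200000−900000)/2200000 = 0.5909 (×29); (2200000−1900000)/2200000 = 0.1364 (×32).
Sum of shortfalls = 21.500000; P₁ averages over all N: 21.500000 / 66 = 0.326.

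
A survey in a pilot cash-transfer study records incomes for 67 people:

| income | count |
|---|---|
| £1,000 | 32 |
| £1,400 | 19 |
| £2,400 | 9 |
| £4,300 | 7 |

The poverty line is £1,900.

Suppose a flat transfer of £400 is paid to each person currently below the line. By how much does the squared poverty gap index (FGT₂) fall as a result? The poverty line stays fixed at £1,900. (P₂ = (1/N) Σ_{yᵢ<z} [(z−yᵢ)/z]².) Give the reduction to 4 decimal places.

Before: below the line — 32×£1,000, 19×£1,400; squared poverty gap index (FGT₂) = 0.126804.
After the £400 transfer: below the line — 32×£1,400, 19×£1,800; squared poverty gap index (FGT₂) = 0.033861.
Reduction = 0.126804 − 0.033861 = 0.0929.

0.0929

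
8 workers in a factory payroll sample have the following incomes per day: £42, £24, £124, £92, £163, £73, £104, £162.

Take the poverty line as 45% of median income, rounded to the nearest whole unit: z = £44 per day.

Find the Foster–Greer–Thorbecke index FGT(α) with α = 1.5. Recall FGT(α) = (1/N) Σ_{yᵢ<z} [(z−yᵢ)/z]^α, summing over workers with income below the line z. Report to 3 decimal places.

Below the line: £24, £42 (q = 2 of N = 8).
Normalized shortfalls: (44−24)/44 = 0.4545; (44−42)/44 = 0.0455.
Raised to α = 1.5: 0.30645; 0.00969.
Sum = 0.316145; FGT(1.5) = 0.316145 / 8 = 0.040.

0.040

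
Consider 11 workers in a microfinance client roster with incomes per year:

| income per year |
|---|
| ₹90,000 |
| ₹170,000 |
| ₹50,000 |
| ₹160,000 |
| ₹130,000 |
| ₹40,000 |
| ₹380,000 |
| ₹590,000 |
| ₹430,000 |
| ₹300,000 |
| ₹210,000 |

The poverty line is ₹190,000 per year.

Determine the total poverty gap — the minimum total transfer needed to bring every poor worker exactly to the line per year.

Below z: ₹40,000, ₹50,000, ₹90,000, ₹130,000, ₹160,000, ₹170,000 (q = 6 of N = 11).
Individual gaps: 190000−40000 = 150000; 190000−50000 = 140000; 190000−90000 = 100000; 190000−130000 = 60000; 190000−160000 = 30000; 190000−170000 = 20000.
Aggregate gap = ₹500,000.

₹500,000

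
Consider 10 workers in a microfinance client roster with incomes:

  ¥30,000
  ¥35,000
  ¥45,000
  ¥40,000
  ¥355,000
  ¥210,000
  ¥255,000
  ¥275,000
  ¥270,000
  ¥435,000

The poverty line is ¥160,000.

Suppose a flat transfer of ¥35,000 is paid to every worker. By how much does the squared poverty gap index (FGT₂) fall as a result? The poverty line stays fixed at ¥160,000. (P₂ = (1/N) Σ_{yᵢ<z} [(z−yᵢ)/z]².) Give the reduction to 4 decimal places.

0.1148

Before: below the line — ¥30,000, ¥35,000, ¥40,000, ¥45,000; squared poverty gap index (FGT₂) = 0.234961.
After the ¥35,000 transfer: below the line — ¥65,000, ¥70,000, ¥75,000, ¥80,000; squared poverty gap index (FGT₂) = 0.120117.
Reduction = 0.234961 − 0.120117 = 0.1148.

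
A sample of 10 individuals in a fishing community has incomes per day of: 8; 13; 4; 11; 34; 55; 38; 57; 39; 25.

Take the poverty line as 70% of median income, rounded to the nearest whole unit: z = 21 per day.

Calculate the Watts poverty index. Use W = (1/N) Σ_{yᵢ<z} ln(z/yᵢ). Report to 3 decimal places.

Below z: 4, 8, 11, 13 (q = 4 of N = 10).
ln(z/y) terms: ln(21/4) = 1.6582; ln(21/8) = 0.9651; ln(21/11) = 0.6466; ln(21/13) = 0.4796.
W = 3.749509 / 10 = 0.375.

0.375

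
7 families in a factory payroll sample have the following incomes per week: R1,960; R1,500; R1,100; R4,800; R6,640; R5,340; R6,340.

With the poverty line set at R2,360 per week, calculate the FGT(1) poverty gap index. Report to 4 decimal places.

Below z: R1,100, R1,500, R1,960 (q = 3 of N = 7).
Gap ratios (z−y)/z: (2360−1100)/2360 = 0.5339; (2360−1500)/2360 = 0.3644; (2360−1960)/2360 = 0.1695.
Sum of shortfalls = 1.067797; P₁ averages over all N: 1.067797 / 7 = 0.1525.

0.1525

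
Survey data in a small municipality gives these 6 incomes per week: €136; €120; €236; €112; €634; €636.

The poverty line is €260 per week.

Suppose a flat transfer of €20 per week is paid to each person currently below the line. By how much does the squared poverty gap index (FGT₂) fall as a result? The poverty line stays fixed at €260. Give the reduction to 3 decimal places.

0.039

Before: below the line — €112, €120, €136, €236; squared poverty gap index (FGT₂) = 0.14166.
After the €20 transfer: below the line — €132, €140, €156, €256; squared poverty gap index (FGT₂) = 0.10260.
Reduction = 0.14166 − 0.10260 = 0.039.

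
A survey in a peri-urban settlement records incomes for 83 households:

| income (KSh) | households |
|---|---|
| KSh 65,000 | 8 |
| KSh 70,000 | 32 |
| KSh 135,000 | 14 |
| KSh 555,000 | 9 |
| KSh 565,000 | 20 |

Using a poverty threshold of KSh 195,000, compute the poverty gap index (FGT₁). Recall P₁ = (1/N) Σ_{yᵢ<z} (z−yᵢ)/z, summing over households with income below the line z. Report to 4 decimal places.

0.3633

Below the line: 8×KSh 65,000, 32×KSh 70,000, 14×KSh 135,000 (q = 54 of N = 83).
Shortfall ratios: (195000−65000)/195000 = 0.6667 (×8); (195000−70000)/195000 = 0.6410 (×32); (195000−135000)/195000 = 0.3077 (×14).
Sum of shortfalls = 30.153846; P₁ averages over all N: 30.153846 / 83 = 0.3633.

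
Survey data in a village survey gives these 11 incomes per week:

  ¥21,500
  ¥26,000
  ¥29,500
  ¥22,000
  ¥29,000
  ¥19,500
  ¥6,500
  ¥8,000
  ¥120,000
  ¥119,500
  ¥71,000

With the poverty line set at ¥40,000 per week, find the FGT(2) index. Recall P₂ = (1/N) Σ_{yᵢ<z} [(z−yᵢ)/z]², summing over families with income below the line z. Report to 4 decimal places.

0.2080

Below z: ¥6,500, ¥8,000, ¥19,500, ¥21,500, ¥22,000, ¥26,000, ¥29,000, ¥29,500 (q = 8 of N = 11).
Relative gaps: (40000−6500)/40000 = 0.8375; (40000−8000)/40000 = 0.8000; (40000−19500)/40000 = 0.5125; (40000−21500)/40000 = 0.4625; (40000−22000)/40000 = 0.4500; (40000−26000)/40000 = 0.3500; (40000−29000)/40000 = 0.2750; (40000−29500)/40000 = 0.2625.
Squared: 0.7014; 0.6400; 0.2627; 0.2139; 0.2025; 0.1225; 0.0756; 0.0689.
Sum = 2.287500; P₂ = 2.287500 / 11 = 0.2080.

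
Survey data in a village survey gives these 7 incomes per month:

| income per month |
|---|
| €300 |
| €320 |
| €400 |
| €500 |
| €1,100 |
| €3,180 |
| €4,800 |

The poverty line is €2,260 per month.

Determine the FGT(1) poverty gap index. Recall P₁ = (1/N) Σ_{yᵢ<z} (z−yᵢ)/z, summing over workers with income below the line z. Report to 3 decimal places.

Below the line: €300, €320, €400, €500, €1,100 (q = 5 of N = 7).
Shortfall ratios: (2260−300)/2260 = 0.8673; (2260−320)/2260 = 0.8584; (2260−400)/2260 = 0.8230; (2260−500)/2260 = 0.7788; (2260−1100)/2260 = 0.5133.
Σ = 3.840708. Dividing by the full population N = 7 gives P₁ = 0.549.

0.549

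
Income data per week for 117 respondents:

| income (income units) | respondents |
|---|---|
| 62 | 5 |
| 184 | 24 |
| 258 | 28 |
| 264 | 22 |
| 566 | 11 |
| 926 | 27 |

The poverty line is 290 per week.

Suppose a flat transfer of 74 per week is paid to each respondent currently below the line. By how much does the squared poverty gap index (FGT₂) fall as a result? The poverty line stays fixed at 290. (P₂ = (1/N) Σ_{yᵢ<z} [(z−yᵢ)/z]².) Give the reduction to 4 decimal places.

Before: below the line — 5×62, 24×184, 28×258, 22×264; squared poverty gap index (FGT₂) = 0.058246.
After the 74 transfer: below the line — 5×136, 24×258; squared poverty gap index (FGT₂) = 0.014549.
Reduction = 0.058246 − 0.014549 = 0.0437.

0.0437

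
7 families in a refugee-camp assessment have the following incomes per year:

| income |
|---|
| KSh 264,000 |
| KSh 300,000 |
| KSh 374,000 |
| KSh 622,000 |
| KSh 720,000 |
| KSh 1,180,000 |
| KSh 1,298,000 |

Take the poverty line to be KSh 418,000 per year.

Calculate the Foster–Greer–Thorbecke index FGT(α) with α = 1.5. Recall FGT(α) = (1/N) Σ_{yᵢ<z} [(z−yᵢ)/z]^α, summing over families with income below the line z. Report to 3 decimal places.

0.058

Below z: KSh 264,000, KSh 300,000, KSh 374,000 (q = 3 of N = 7).
Normalized shortfalls: (418000−264000)/418000 = 0.3684; (418000−300000)/418000 = 0.2823; (418000−374000)/418000 = 0.1053.
Raised to α = 1.5: 0.22362; 0.14999; 0.03415.
Sum = 0.407764; FGT(1.5) = 0.407764 / 7 = 0.058.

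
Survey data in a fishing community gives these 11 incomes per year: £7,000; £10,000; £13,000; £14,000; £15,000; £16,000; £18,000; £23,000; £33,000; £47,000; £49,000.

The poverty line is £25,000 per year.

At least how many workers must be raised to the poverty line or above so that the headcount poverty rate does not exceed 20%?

Currently q = 8 of N = 11 are below the line (H = 0.727).
A headcount ratio of at most 20% allows at most ⌊0.20 × 11⌋ = 2 poor workers.
So at least 8 − 2 = 6 must be lifted.

6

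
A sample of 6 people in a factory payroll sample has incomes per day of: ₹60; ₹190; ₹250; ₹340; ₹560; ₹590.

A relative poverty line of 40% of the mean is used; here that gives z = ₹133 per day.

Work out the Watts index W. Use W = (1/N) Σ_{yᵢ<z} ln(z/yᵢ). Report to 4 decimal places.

0.1327

Incomes under z: ₹60 (q = 1 of N = 6).
Log shortfalls: ln(133/60) = 0.7960.
W = 0.796005 / 6 = 0.1327.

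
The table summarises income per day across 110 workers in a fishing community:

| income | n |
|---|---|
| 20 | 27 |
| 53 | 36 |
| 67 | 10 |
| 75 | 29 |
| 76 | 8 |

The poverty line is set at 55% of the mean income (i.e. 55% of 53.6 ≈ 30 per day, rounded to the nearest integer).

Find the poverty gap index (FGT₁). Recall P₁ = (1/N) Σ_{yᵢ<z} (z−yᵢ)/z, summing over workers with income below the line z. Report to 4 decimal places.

0.0818

Poor units: 27×20 (q = 27 of N = 110).
Shortfall ratios: (30−20)/30 = 0.3333 (×27).
Sum of shortfalls = 9.000000; P₁ averages over all N: 9.000000 / 110 = 0.0818.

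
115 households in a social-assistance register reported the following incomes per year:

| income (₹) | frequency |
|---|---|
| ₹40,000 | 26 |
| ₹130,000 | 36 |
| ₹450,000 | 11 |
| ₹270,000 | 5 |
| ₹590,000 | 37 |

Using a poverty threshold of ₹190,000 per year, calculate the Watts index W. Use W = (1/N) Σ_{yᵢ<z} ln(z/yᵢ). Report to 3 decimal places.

Below the line: 26×₹40,000, 36×₹130,000 (q = 62 of N = 115).
Log gaps: ln(190000/40000) = 1.5581 (×26); ln(190000/130000) = 0.3795 (×36).
W = 54.173386 / 115 = 0.471.

0.471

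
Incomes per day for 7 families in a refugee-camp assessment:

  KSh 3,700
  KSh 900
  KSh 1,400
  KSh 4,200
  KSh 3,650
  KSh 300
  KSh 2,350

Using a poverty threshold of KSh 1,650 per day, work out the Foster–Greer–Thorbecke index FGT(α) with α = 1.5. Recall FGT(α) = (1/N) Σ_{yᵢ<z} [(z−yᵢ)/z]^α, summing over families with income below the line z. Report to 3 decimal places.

0.158

Below z: KSh 300, KSh 900, KSh 1,400 (q = 3 of N = 7).
Gap ratios (z−y)/z: (1650−300)/1650 = 0.8182; (1650−900)/1650 = 0.4545; (1650−1400)/1650 = 0.1515.
Raised to α = 1.5: 0.74007; 0.30645; 0.05898.
Sum = 1.105505; FGT(1.5) = 1.105505 / 7 = 0.158.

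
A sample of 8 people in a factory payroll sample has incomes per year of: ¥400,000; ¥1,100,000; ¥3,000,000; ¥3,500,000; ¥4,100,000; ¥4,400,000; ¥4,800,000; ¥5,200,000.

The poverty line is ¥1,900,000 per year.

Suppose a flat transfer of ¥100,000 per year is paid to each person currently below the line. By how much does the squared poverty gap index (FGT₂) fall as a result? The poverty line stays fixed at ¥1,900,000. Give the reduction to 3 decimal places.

0.015

Before: below the line — ¥400,000, ¥1,100,000; squared poverty gap index (FGT₂) = 0.10007.
After the ¥100,000 transfer: below the line — ¥500,000, ¥1,200,000; squared poverty gap index (FGT₂) = 0.08483.
Reduction = 0.10007 − 0.08483 = 0.015.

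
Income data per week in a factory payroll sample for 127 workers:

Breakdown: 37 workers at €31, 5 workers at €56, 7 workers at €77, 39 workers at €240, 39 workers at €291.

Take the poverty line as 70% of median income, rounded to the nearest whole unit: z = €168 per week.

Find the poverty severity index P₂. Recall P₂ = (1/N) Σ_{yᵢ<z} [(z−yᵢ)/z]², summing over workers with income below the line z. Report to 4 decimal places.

0.2274

Below the line: 37×€31, 5×€56, 7×€77 (q = 49 of N = 127).
Gap ratios (z−y)/z: (168−31)/168 = 0.8155 (×37); (168−56)/168 = 0.6667 (×5); (168−77)/168 = 0.5417 (×7).
Squared: 0.6650 (×37); 0.4444 (×5); 0.2934 (×7).
Sum = 28.881094; P₂ = 28.881094 / 127 = 0.2274.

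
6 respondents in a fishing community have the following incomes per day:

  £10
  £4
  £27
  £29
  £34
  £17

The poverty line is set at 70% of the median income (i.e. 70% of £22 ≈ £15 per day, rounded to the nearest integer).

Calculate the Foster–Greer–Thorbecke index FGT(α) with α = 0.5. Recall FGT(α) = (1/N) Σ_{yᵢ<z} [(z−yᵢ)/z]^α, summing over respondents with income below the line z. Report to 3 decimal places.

Below z: £4, £10 (q = 2 of N = 6).
Gap ratios (z−y)/z: (15−4)/15 = 0.7333; (15−10)/15 = 0.3333.
Raised to α = 0.5: 0.85635; 0.57735.
Sum = 1.433699; FGT(0.5) = 1.433699 / 6 = 0.239.

0.239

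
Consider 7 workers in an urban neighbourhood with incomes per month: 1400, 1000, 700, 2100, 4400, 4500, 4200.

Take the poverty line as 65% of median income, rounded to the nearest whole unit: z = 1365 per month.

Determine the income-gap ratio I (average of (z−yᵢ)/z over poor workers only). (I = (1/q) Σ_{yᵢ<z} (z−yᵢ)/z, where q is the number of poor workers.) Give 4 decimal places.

Below the line: 700, 1000 (q = 2 of N = 7).
Shortfall ratios (z−y)/z: 0.4872, 0.2674; sum = 0.754579.
The income-gap ratio divides by q (the poor only): 0.754579 / 2 = 0.3773.

0.3773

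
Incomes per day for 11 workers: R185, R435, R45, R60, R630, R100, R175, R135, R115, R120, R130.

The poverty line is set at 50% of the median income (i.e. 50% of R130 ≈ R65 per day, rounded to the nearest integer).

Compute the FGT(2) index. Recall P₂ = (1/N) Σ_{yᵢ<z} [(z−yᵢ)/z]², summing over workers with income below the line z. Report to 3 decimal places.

Below the line: R45, R60 (q = 2 of N = 11).
Normalized shortfalls: (65−45)/65 = 0.3077; (65−60)/65 = 0.0769.
Squared: 0.0947; 0.0059.
Sum = 0.100592; P₂ = 0.100592 / 11 = 0.009.

0.009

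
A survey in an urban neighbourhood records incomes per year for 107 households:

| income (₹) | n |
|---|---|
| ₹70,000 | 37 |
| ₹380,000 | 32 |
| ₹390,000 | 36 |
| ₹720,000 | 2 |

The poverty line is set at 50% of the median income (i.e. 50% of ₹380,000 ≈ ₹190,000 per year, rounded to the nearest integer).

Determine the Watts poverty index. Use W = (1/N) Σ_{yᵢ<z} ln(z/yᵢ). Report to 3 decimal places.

0.345

Incomes under z: 37×₹70,000 (q = 37 of N = 107).
ln(z/y) terms: ln(190000/70000) = 0.9985 (×37).
W = 36.945567 / 107 = 0.345.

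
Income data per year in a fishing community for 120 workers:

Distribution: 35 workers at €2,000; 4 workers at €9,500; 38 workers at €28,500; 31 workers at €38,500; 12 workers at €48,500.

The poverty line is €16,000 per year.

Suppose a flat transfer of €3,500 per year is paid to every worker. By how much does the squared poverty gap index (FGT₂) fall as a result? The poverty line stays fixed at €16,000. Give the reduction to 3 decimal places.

0.102

Before: below the line — 35×€2,000, 4×€9,500; squared poverty gap index (FGT₂) = 0.22881.
After the €3,500 transfer: below the line — 35×€5,500, 4×€13,000; squared poverty gap index (FGT₂) = 0.12678.
Reduction = 0.22881 − 0.12678 = 0.102.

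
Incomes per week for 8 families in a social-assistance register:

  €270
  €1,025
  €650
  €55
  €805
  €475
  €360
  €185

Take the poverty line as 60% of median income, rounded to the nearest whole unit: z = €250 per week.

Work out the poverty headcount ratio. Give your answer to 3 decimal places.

0.250

2 of the 8 families have income below €250.
H = 2/8 = 0.250.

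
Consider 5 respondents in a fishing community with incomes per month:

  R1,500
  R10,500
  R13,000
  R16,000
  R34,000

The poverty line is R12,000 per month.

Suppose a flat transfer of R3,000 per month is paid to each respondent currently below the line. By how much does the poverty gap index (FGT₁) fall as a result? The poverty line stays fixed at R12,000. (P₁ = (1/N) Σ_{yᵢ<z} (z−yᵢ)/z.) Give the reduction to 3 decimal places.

0.075

Before: below the line — R1,500, R10,500; poverty gap index (FGT₁) = 0.20000.
After the R3,000 transfer: below the line — R4,500; poverty gap index (FGT₁) = 0.12500.
Reduction = 0.20000 − 0.12500 = 0.075.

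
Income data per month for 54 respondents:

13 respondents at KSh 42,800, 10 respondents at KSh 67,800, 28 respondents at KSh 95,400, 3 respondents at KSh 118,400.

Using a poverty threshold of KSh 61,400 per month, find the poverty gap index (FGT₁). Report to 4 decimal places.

Incomes under z: 13×KSh 42,800 (q = 13 of N = 54).
Shortfall ratios: (61400−42800)/61400 = 0.3029 (×13).
Sum of shortfalls = 3.938111; P₁ averages over all N: 3.938111 / 54 = 0.0729.

0.0729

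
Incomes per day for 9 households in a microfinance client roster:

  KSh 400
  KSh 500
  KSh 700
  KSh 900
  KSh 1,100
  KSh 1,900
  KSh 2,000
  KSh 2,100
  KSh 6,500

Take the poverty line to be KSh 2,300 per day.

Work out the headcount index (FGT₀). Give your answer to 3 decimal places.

8 of the 9 households have income below KSh 2,300.
H = 8/9 = 0.889.

0.889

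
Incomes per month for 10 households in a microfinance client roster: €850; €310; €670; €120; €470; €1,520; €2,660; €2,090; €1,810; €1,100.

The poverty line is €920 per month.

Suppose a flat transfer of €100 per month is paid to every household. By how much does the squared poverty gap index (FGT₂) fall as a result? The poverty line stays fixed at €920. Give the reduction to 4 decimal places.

Before: below the line — €120, €310, €470, €670, €850; squared poverty gap index (FGT₂) = 0.151465.
After the €100 transfer: below the line — €220, €410, €570, €770; squared poverty gap index (FGT₂) = 0.105754.
Reduction = 0.151465 − 0.105754 = 0.0457.

0.0457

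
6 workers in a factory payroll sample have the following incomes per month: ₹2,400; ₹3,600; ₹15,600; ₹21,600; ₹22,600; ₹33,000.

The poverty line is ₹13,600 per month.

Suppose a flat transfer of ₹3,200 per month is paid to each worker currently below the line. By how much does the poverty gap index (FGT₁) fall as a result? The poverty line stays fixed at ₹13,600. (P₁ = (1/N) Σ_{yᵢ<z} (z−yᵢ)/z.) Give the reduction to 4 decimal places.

0.0784

Before: below the line — ₹2,400, ₹3,600; poverty gap index (FGT₁) = 0.259804.
After the ₹3,200 transfer: below the line — ₹5,600, ₹6,800; poverty gap index (FGT₁) = 0.181373.
Reduction = 0.259804 − 0.181373 = 0.0784.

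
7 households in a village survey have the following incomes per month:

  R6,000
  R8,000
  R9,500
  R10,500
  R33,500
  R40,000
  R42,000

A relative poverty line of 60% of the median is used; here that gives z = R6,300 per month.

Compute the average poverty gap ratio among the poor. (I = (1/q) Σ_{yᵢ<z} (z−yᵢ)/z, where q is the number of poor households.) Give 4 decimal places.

Below the line: R6,000 (q = 1 of N = 7).
Relative gaps: 0.0476; sum = 0.047619.
The income-gap ratio divides by q (the poor only): 0.047619 / 1 = 0.0476.

0.0476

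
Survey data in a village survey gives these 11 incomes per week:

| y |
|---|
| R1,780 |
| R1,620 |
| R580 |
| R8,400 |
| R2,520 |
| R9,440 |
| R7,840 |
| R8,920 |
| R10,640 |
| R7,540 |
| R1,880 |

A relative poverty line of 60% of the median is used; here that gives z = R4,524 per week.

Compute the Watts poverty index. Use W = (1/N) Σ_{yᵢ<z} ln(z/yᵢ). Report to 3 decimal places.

Below the line: R580, R1,620, R1,780, R1,880, R2,520 (q = 5 of N = 11).
Log shortfalls: ln(4524/580) = 2.0541; ln(4524/1620) = 1.0270; ln(4524/1780) = 0.9328; ln(4524/1880) = 0.8781; ln(4524/2520) = 0.5851.
W = 5.477140 / 11 = 0.498.

0.498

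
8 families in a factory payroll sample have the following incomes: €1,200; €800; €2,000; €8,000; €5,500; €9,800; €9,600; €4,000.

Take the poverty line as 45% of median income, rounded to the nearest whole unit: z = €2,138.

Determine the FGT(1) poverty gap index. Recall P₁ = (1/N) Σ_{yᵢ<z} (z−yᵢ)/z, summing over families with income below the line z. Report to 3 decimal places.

Poor units: €800, €1,200, €2,000 (q = 3 of N = 8).
Relative gaps: (2138−800)/2138 = 0.6258; (2138−1200)/2138 = 0.4387; (2138−2000)/2138 = 0.0645.
Σ = 1.129093. Dividing by the full population N = 8 gives P₁ = 0.141.

0.141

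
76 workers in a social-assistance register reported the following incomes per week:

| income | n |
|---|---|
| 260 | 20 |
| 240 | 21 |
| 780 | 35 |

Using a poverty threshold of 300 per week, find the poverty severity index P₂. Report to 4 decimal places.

0.0157

Below the line: 21×240, 20×260 (q = 41 of N = 76).
Normalized shortfalls: (300−240)/300 = 0.2000 (×21); (300−260)/300 = 0.1333 (×20).
Squared: 0.0400 (×21); 0.0178 (×20).
Sum = 1.195556; P₂ = 1.195556 / 76 = 0.0157.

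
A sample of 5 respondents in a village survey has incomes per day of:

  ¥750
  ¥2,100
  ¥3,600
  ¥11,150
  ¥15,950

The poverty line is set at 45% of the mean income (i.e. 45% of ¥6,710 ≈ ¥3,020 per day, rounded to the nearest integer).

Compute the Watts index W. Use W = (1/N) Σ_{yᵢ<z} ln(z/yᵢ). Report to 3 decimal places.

Incomes under z: ¥750, ¥2,100 (q = 2 of N = 5).
Log gaps: ln(3020/750) = 1.3929; ln(3020/2100) = 0.3633.
W = 1.756258 / 5 = 0.351.

0.351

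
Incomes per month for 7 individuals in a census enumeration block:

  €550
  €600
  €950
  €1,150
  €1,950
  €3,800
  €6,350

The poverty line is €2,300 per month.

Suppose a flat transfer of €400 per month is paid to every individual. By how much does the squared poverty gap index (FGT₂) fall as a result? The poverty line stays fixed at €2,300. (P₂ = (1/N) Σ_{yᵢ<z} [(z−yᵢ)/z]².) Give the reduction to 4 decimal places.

0.1146

Before: below the line — €550, €600, €950, €1,150, €1,950; squared poverty gap index (FGT₂) = 0.248987.
After the €400 transfer: below the line — €950, €1,000, €1,350, €1,550; squared poverty gap index (FGT₂) = 0.134418.
Reduction = 0.248987 − 0.134418 = 0.1146.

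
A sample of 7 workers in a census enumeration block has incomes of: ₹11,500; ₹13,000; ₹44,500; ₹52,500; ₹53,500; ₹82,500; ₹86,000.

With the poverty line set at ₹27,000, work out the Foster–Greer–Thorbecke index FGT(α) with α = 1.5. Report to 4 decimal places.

0.1155

Below the line: ₹11,500, ₹13,000 (q = 2 of N = 7).
Normalized shortfalls: (27000−11500)/27000 = 0.5741; (27000−13000)/27000 = 0.5185.
Raised to α = 1.5: 0.43496; 0.37338.
Sum = 0.808339; FGT(1.5) = 0.808339 / 7 = 0.1155.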